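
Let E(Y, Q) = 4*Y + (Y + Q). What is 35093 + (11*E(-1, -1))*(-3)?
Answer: 35291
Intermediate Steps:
E(Y, Q) = Q + 5*Y (E(Y, Q) = 4*Y + (Q + Y) = Q + 5*Y)
35093 + (11*E(-1, -1))*(-3) = 35093 + (11*(-1 + 5*(-1)))*(-3) = 35093 + (11*(-1 - 5))*(-3) = 35093 + (11*(-6))*(-3) = 35093 - 66*(-3) = 35093 + 198 = 35291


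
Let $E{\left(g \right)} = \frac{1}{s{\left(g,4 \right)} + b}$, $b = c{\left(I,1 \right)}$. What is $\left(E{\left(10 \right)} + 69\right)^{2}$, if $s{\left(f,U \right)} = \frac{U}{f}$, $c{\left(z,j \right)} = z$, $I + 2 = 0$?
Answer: $\frac{299209}{64} \approx 4675.1$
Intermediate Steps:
$I = -2$ ($I = -2 + 0 = -2$)
$b = -2$
$E{\left(g \right)} = \frac{1}{-2 + \frac{4}{g}}$ ($E{\left(g \right)} = \frac{1}{\frac{4}{g} - 2} = \frac{1}{-2 + \frac{4}{g}}$)
$\left(E{\left(10 \right)} + 69\right)^{2} = \left(\left(-1\right) 10 \frac{1}{-4 + 2 \cdot 10} + 69\right)^{2} = \left(\left(-1\right) 10 \frac{1}{-4 + 20} + 69\right)^{2} = \left(\left(-1\right) 10 \cdot \frac{1}{16} + 69\right)^{2} = \left(- \frac{5}{8} + 69\right)^{2} = \left(\frac{547}{8}\right)^{2} = \frac{299209}{64}$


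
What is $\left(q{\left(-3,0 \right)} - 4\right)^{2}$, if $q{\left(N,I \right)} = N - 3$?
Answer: $100$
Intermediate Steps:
$q{\left(N,I \right)} = -3 + N$
$\left(q{\left(-3,0 \right)} - 4\right)^{2} = \left(\left(-3 - 3\right) - 4\right)^{2} = \left(-6 + \left(-6 + 2\right)\right)^{2} = \left(-6 - 4\right)^{2} = \left(-10\right)^{2} = 100$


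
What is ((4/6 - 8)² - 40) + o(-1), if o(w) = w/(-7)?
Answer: 877/63 ≈ 13.921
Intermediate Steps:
o(w) = -w/7 (o(w) = w*(-⅐) = -w/7)
((4/6 - 8)² - 40) + o(-1) = ((4/6 - 8)² - 40) - ⅐*(-1) = ((4*(⅙) - 8)² - 40) + ⅐ = ((⅔ - 8)² - 40) + ⅐ = ((-22/3)² - 40) + ⅐ = (484/9 - 40) + ⅐ = 124/9 + ⅐ = 877/63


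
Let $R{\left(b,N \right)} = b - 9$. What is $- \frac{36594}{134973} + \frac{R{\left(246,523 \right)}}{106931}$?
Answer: $- \frac{431227157}{1603644207} \approx -0.2689$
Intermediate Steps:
$R{\left(b,N \right)} = -9 + b$ ($R{\left(b,N \right)} = b - 9 = -9 + b$)
$- \frac{36594}{134973} + \frac{R{\left(246,523 \right)}}{106931} = - \frac{36594}{134973} + \frac{-9 + 246}{106931} = \left(-36594\right) \frac{1}{134973} + 237 \cdot \frac{1}{106931} = - \frac{4066}{14997} + \frac{237}{106931} = - \frac{431227157}{1603644207}$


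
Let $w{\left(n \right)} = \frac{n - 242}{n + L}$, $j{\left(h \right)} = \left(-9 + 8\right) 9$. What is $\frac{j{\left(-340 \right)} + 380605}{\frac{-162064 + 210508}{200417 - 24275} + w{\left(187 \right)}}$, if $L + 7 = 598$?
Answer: $\frac{8692715968616}{4666937} \approx 1.8626 \cdot 10^{6}$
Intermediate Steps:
$L = 591$ ($L = -7 + 598 = 591$)
$j{\left(h \right)} = -9$ ($j{\left(h \right)} = \left(-1\right) 9 = -9$)
$w{\left(n \right)} = \frac{-242 + n}{591 + n}$ ($w{\left(n \right)} = \frac{n - 242}{n + 591} = \frac{-242 + n}{591 + n}$)
$\frac{j{\left(-340 \right)} + 380605}{\frac{-162064 + 210508}{200417 - 24275} + w{\left(187 \right)}} = \frac{-9 + 380605}{\frac{-162064 + 210508}{200417 - 24275} + \frac{-242 + 187}{591 + 187}} = \frac{380596}{\frac{48444}{176142} + \frac{1}{778} \left(-55\right)} = \frac{380596}{48444 \cdot \frac{1}{176142} + \frac{1}{778} \left(-55\right)} = \frac{380596}{\frac{8074}{29357} - \frac{55}{778}} = \frac{380596}{\frac{4666937}{22839746}} = 380596 \cdot \frac{22839746}{4666937} = \frac{8692715968616}{4666937}$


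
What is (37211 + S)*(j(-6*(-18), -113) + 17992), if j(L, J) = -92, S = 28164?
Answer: 1170212500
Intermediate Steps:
(37211 + S)*(j(-6*(-18), -113) + 17992) = (37211 + 28164)*(-92 + 17992) = 65375*17900 = 1170212500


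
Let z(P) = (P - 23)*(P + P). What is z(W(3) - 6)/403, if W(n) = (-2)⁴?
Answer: -20/31 ≈ -0.64516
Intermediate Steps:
W(n) = 16
z(P) = 2*P*(-23 + P) (z(P) = (-23 + P)*(2*P) = 2*P*(-23 + P))
z(W(3) - 6)/403 = (2*(16 - 6)*(-23 + (16 - 6)))/403 = (2*10*(-23 + 10))*(1/403) = (2*10*(-13))*(1/403) = -260*1/403 = -20/31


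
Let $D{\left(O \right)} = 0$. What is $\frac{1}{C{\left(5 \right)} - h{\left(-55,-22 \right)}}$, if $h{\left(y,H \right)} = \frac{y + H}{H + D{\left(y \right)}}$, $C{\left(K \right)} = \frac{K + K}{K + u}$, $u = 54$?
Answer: $- \frac{118}{393} \approx -0.30025$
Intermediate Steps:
$C{\left(K \right)} = \frac{2 K}{54 + K}$ ($C{\left(K \right)} = \frac{K + K}{K + 54} = \frac{2 K}{54 + K}$)
$h{\left(y,H \right)} = \frac{H + y}{H}$ ($h{\left(y,H \right)} = \frac{y + H}{H + 0} = \frac{H + y}{H}$)
$\frac{1}{C{\left(5 \right)} - h{\left(-55,-22 \right)}} = \frac{1}{2 \cdot 5 \frac{1}{54 + 5} - \frac{-22 - 55}{-22}} = \frac{1}{2 \cdot 5 \cdot \frac{1}{59} - \left(- \frac{1}{22}\right) \left(-77\right)} = \frac{1}{2 \cdot 5 \cdot \frac{1}{59} - \frac{7}{2}} = \frac{1}{\frac{10}{59} - \frac{7}{2}} = \frac{1}{- \frac{393}{118}} = - \frac{118}{393}$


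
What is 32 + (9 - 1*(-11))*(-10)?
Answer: -168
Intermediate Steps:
32 + (9 - 1*(-11))*(-10) = 32 + (9 + 11)*(-10) = 32 + 20*(-10) = 32 - 200 = -168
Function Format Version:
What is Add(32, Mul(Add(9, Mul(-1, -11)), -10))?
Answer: -168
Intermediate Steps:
Add(32, Mul(Add(9, Mul(-1, -11)), -10)) = Add(32, Mul(Add(9, 11), -10)) = Add(32, Mul(20, -10)) = Add(32, -200) = -168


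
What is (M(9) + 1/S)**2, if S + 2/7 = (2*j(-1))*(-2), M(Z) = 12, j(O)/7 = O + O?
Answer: 21967969/152100 ≈ 144.43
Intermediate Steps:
j(O) = 14*O (j(O) = 7*(O + O) = 7*(2*O) = 14*O)
S = 390/7 (S = -2/7 + (2*(14*(-1)))*(-2) = -2/7 + (2*(-14))*(-2) = -2/7 - 28*(-2) = -2/7 + 56 = 390/7 ≈ 55.714)
(M(9) + 1/S)**2 = (12 + 1/(390/7))**2 = (12 + 7/390)**2 = (4687/390)**2 = 21967969/152100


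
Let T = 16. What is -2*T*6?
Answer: -192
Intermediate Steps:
-2*T*6 = -2*16*6 = -32*6 = -192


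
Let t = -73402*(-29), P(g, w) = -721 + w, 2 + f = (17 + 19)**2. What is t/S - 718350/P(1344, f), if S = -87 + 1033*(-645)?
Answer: -11426382077/9091218 ≈ -1256.9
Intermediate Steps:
f = 1294 (f = -2 + (17 + 19)**2 = -2 + 36**2 = -2 + 1296 = 1294)
t = 2128658
S = -666372 (S = -87 - 666285 = -666372)
t/S - 718350/P(1344, f) = 2128658/(-666372) - 718350/(-721 + 1294) = 2128658*(-1/666372) - 718350/573 = -152047/47598 - 718350*1/573 = -152047/47598 - 239450/191 = -11426382077/9091218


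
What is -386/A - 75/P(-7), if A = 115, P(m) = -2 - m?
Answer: -2111/115 ≈ -18.357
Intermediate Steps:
-386/A - 75/P(-7) = -386/115 - 75/(-2 - 1*(-7)) = -386*1/115 - 75/(-2 + 7) = -386/115 - 75/5 = -386/115 - 75*⅕ = -386/115 - 15 = -2111/115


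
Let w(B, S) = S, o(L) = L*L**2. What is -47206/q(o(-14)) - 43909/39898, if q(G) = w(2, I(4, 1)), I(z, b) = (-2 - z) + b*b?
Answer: 1883205443/199490 ≈ 9440.1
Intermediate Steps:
I(z, b) = -2 + b**2 - z (I(z, b) = (-2 - z) + b**2 = -2 + b**2 - z)
o(L) = L**3
q(G) = -5 (q(G) = -2 + 1**2 - 1*4 = -2 + 1 - 4 = -5)
-47206/q(o(-14)) - 43909/39898 = -47206/(-5) - 43909/39898 = -47206*(-1/5) - 43909*1/39898 = 47206/5 - 43909/39898 = 1883205443/199490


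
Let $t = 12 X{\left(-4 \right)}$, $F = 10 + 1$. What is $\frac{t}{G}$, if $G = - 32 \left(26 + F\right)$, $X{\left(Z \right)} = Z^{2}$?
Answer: $- \frac{6}{37} \approx -0.16216$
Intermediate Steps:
$F = 11$
$G = -1184$ ($G = - 32 \left(26 + 11\right) = \left(-32\right) 37 = -1184$)
$t = 192$ ($t = 12 \left(-4\right)^{2} = 12 \cdot 16 = 192$)
$\frac{t}{G} = \frac{192}{-1184} = 192 \left(- \frac{1}{1184}\right) = - \frac{6}{37}$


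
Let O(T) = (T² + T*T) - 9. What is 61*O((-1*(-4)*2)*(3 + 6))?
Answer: 631899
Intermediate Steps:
O(T) = -9 + 2*T² (O(T) = (T² + T²) - 9 = 2*T² - 9 = -9 + 2*T²)
61*O((-1*(-4)*2)*(3 + 6)) = 61*(-9 + 2*((-1*(-4)*2)*(3 + 6))²) = 61*(-9 + 2*((4*2)*9)²) = 61*(-9 + 2*(8*9)²) = 61*(-9 + 2*72²) = 61*(-9 + 2*5184) = 61*(-9 + 10368) = 61*10359 = 631899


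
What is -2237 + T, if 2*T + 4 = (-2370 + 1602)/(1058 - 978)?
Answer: -11219/5 ≈ -2243.8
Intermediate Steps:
T = -34/5 (T = -2 + ((-2370 + 1602)/(1058 - 978))/2 = -2 + (-768/80)/2 = -2 + (-768*1/80)/2 = -2 + (½)*(-48/5) = -2 - 24/5 = -34/5 ≈ -6.8000)
-2237 + T = -2237 - 34/5 = -11219/5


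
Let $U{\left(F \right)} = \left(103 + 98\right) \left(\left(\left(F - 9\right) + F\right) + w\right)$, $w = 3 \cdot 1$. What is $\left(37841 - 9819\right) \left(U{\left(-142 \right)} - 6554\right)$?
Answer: $-1817058568$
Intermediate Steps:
$w = 3$
$U{\left(F \right)} = -1206 + 402 F$ ($U{\left(F \right)} = \left(103 + 98\right) \left(\left(\left(F - 9\right) + F\right) + 3\right) = 201 \left(\left(\left(-9 + F\right) + F\right) + 3\right) = 201 \left(\left(-9 + 2 F\right) + 3\right) = 201 \left(-6 + 2 F\right) = -1206 + 402 F$)
$\left(37841 - 9819\right) \left(U{\left(-142 \right)} - 6554\right) = \left(37841 - 9819\right) \left(\left(-1206 + 402 \left(-142\right)\right) - 6554\right) = 28022 \left(\left(-1206 - 57084\right) - 6554\right) = 28022 \left(-58290 - 6554\right) = 28022 \left(-64844\right) = -1817058568$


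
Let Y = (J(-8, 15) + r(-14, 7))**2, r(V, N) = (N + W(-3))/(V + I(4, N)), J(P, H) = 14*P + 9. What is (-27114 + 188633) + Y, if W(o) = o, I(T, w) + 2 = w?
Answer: 13949800/81 ≈ 1.7222e+5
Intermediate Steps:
J(P, H) = 9 + 14*P
I(T, w) = -2 + w
r(V, N) = (-3 + N)/(-2 + N + V) (r(V, N) = (N - 3)/(V + (-2 + N)) = (-3 + N)/(-2 + N + V))
Y = 866761/81 (Y = ((9 + 14*(-8)) + (-3 + 7)/(-2 + 7 - 14))**2 = ((9 - 112) + 4/(-9))**2 = (-103 - 1/9*4)**2 = (-103 - 4/9)**2 = (-931/9)**2 = 866761/81 ≈ 10701.)
(-27114 + 188633) + Y = (-27114 + 188633) + 866761/81 = 161519 + 866761/81 = 13949800/81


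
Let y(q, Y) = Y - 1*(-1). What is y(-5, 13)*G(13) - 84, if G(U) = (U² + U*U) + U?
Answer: 4830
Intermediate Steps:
y(q, Y) = 1 + Y (y(q, Y) = Y + 1 = 1 + Y)
G(U) = U + 2*U² (G(U) = (U² + U²) + U = 2*U² + U = U + 2*U²)
y(-5, 13)*G(13) - 84 = (1 + 13)*(13*(1 + 2*13)) - 84 = 14*(13*(1 + 26)) - 84 = 14*(13*27) - 84 = 14*351 - 84 = 4914 - 84 = 4830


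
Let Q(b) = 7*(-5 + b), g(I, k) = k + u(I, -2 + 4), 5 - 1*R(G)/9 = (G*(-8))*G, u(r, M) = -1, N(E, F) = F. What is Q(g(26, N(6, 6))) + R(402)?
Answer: 11635533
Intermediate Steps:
R(G) = 45 + 72*G**2 (R(G) = 45 - 9*G*(-8)*G = 45 - 9*(-8*G)*G = 45 - (-72)*G**2 = 45 + 72*G**2)
g(I, k) = -1 + k (g(I, k) = k - 1 = -1 + k)
Q(b) = -35 + 7*b
Q(g(26, N(6, 6))) + R(402) = (-35 + 7*(-1 + 6)) + (45 + 72*402**2) = (-35 + 7*5) + (45 + 72*161604) = (-35 + 35) + (45 + 11635488) = 0 + 11635533 = 11635533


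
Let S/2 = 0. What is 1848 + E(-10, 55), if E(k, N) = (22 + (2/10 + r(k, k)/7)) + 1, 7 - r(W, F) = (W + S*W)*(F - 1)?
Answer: 64977/35 ≈ 1856.5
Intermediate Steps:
S = 0 (S = 2*0 = 0)
r(W, F) = 7 - W*(-1 + F) (r(W, F) = 7 - (W + 0*W)*(F - 1) = 7 - (W + 0)*(-1 + F) = 7 - W*(-1 + F))
E(k, N) = 121/5 - k**2/7 + k/7 (E(k, N) = (22 + (2/10 + (7 + k - k*k)/7)) + 1 = (22 + (2*(1/10) + (7 + k - k**2)*(1/7))) + 1 = (22 + (1/5 + (1 - k**2/7 + k/7))) + 1 = (22 + (6/5 - k**2/7 + k/7)) + 1 = (116/5 - k**2/7 + k/7) + 1 = 121/5 - k**2/7 + k/7)
1848 + E(-10, 55) = 1848 + (121/5 - 1/7*(-10)**2 + (1/7)*(-10)) = 1848 + (121/5 - 1/7*100 - 10/7) = 1848 + (121/5 - 100/7 - 10/7) = 1848 + 297/35 = 64977/35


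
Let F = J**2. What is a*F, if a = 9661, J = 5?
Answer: 241525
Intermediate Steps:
F = 25 (F = 5**2 = 25)
a*F = 9661*25 = 241525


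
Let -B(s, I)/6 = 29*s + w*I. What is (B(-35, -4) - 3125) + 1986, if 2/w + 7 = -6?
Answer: 64315/13 ≈ 4947.3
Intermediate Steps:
w = -2/13 (w = 2/(-7 - 6) = 2/(-13) = 2*(-1/13) = -2/13 ≈ -0.15385)
B(s, I) = -174*s + 12*I/13 (B(s, I) = -6*(29*s - 2*I/13) = -174*s + 12*I/13)
(B(-35, -4) - 3125) + 1986 = ((-174*(-35) + (12/13)*(-4)) - 3125) + 1986 = ((6090 - 48/13) - 3125) + 1986 = (79122/13 - 3125) + 1986 = 38497/13 + 1986 = 64315/13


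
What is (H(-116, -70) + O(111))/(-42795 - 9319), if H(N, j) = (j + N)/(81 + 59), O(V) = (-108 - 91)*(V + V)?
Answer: 3092553/3647980 ≈ 0.84774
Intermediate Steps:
O(V) = -398*V
H(N, j) = N/140 + j/140 (H(N, j) = (N + j)/140 = (N + j)*(1/140) = N/140 + j/140)
(H(-116, -70) + O(111))/(-42795 - 9319) = (((1/140)*(-116) + (1/140)*(-70)) - 398*111)/(-42795 - 9319) = ((-29/35 - ½) - 44178)/(-52114) = (-93/70 - 44178)*(-1/52114) = -3092553/70*(-1/52114) = 3092553/3647980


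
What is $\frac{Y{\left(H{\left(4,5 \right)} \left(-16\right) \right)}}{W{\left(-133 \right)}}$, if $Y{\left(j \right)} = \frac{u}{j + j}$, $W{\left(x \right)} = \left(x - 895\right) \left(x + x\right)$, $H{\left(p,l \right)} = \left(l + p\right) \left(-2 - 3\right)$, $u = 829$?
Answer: $\frac{829}{393765120} \approx 2.1053 \cdot 10^{-6}$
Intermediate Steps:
$H{\left(p,l \right)} = - 5 l - 5 p$ ($H{\left(p,l \right)} = \left(l + p\right) \left(-5\right) = - 5 l - 5 p$)
$W{\left(x \right)} = 2 x \left(-895 + x\right)$ ($W{\left(x \right)} = \left(-895 + x\right) 2 x = 2 x \left(-895 + x\right)$)
$Y{\left(j \right)} = \frac{829}{2 j}$ ($Y{\left(j \right)} = \frac{829}{j + j} = \frac{829}{2 j}$)
$\frac{Y{\left(H{\left(4,5 \right)} \left(-16\right) \right)}}{W{\left(-133 \right)}} = \frac{\frac{829}{2} \frac{1}{\left(\left(-5\right) 5 - 20\right) \left(-16\right)}}{2 \left(-133\right) \left(-895 - 133\right)} = \frac{\frac{829}{2} \frac{1}{\left(-25 - 20\right) \left(-16\right)}}{2 \left(-133\right) \left(-1028\right)} = \frac{\frac{829}{2} \frac{1}{\left(-45\right) \left(-16\right)}}{273448} = \frac{829}{2 \cdot 720} \cdot \frac{1}{273448} = \frac{829}{2} \cdot \frac{1}{720} \cdot \frac{1}{273448} = \frac{829}{1440} \cdot \frac{1}{273448} = \frac{829}{393765120}$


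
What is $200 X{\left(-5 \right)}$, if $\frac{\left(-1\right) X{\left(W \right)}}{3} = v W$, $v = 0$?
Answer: $0$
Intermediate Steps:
$X{\left(W \right)} = 0$ ($X{\left(W \right)} = - 3 \cdot 0 W = \left(-3\right) 0 = 0$)
$200 X{\left(-5 \right)} = 200 \cdot 0 = 0$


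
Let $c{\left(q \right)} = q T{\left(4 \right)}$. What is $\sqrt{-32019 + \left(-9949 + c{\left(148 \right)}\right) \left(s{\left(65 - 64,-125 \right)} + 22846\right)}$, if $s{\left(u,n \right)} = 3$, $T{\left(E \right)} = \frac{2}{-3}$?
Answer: $\frac{2 i \sqrt{516625098}}{3} \approx 15153.0 i$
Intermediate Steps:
$T{\left(E \right)} = - \frac{2}{3}$ ($T{\left(E \right)} = 2 \left(- \frac{1}{3}\right) = - \frac{2}{3}$)
$c{\left(q \right)} = - \frac{2 q}{3}$ ($c{\left(q \right)} = q \left(- \frac{2}{3}\right) = - \frac{2 q}{3}$)
$\sqrt{-32019 + \left(-9949 + c{\left(148 \right)}\right) \left(s{\left(65 - 64,-125 \right)} + 22846\right)} = \sqrt{-32019 + \left(-9949 - \frac{296}{3}\right) \left(3 + 22846\right)} = \sqrt{-32019 + \left(-9949 - \frac{296}{3}\right) 22849} = \sqrt{-32019 - \frac{688737407}{3}} = \sqrt{- \frac{688833464}{3}} = \frac{2 i \sqrt{516625098}}{3}$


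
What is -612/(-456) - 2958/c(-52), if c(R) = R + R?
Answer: 29427/988 ≈ 29.784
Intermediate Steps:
c(R) = 2*R
-612/(-456) - 2958/c(-52) = -612/(-456) - 2958/(2*(-52)) = -612*(-1/456) - 2958/(-104) = 51/38 - 2958*(-1/104) = 51/38 + 1479/52 = 29427/988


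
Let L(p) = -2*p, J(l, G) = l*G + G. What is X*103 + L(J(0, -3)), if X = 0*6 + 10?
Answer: 1036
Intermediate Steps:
J(l, G) = G + G*l (J(l, G) = G*l + G = G + G*l)
X = 10 (X = 0 + 10 = 10)
X*103 + L(J(0, -3)) = 10*103 - (-6)*(1 + 0) = 1030 - (-6) = 1030 - 2*(-3) = 1030 + 6 = 1036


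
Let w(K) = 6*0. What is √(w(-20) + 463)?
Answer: √463 ≈ 21.517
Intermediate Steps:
w(K) = 0
√(w(-20) + 463) = √(0 + 463) = √463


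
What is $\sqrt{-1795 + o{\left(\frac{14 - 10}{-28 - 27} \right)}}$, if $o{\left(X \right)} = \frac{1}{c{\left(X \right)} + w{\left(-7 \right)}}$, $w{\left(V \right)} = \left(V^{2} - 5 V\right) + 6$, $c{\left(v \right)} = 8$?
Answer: $\frac{i \sqrt{351818}}{14} \approx 42.367 i$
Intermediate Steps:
$w{\left(V \right)} = 6 + V^{2} - 5 V$
$o{\left(X \right)} = \frac{1}{98}$ ($o{\left(X \right)} = \frac{1}{8 + \left(6 + \left(-7\right)^{2} - -35\right)} = \frac{1}{8 + \left(6 + 49 + 35\right)} = \frac{1}{8 + 90} = \frac{1}{98}$)
$\sqrt{-1795 + o{\left(\frac{14 - 10}{-28 - 27} \right)}} = \sqrt{-1795 + \frac{1}{98}} = \sqrt{- \frac{175909}{98}} = \frac{i \sqrt{351818}}{14}$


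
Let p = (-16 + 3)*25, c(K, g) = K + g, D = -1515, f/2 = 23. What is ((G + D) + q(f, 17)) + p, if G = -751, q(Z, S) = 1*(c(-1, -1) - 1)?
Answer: -2594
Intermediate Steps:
f = 46 (f = 2*23 = 46)
q(Z, S) = -3 (q(Z, S) = 1*((-1 - 1) - 1) = 1*(-2 - 1) = 1*(-3) = -3)
p = -325 (p = -13*25 = -325)
((G + D) + q(f, 17)) + p = ((-751 - 1515) - 3) - 325 = (-2266 - 3) - 325 = -2269 - 325 = -2594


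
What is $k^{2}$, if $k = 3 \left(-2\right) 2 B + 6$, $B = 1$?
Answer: $36$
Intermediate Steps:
$k = -6$ ($k = 3 \left(-2\right) 2 \cdot 1 + 6 = \left(-6\right) 2 \cdot 1 + 6 = \left(-12\right) 1 + 6 = -12 + 6 = -6$)
$k^{2} = \left(-6\right)^{2} = 36$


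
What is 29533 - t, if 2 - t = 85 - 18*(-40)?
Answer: 30336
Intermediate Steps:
t = -803 (t = 2 - (85 - 18*(-40)) = 2 - (85 + 720) = 2 - 1*805 = 2 - 805 = -803)
29533 - t = 29533 - 1*(-803) = 29533 + 803 = 30336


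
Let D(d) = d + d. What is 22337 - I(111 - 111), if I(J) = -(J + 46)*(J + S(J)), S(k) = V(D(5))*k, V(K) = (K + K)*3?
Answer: 22337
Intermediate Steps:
D(d) = 2*d
V(K) = 6*K (V(K) = (2*K)*3 = 6*K)
S(k) = 60*k (S(k) = (6*(2*5))*k = (6*10)*k = 60*k)
I(J) = -61*J*(46 + J) (I(J) = -(J + 46)*(J + 60*J) = -(46 + J)*61*J = -61*J*(46 + J))
22337 - I(111 - 111) = 22337 - 61*(111 - 111)*(-46 - (111 - 111)) = 22337 - 61*0*(-46 - 1*0) = 22337 - 61*0*(-46 + 0) = 22337 - 61*0*(-46) = 22337 - 1*0 = 22337 + 0 = 22337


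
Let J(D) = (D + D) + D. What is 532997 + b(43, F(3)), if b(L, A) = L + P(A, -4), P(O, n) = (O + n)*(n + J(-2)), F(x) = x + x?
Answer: 533020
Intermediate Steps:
F(x) = 2*x
J(D) = 3*D (J(D) = 2*D + D = 3*D)
P(O, n) = (-6 + n)*(O + n) (P(O, n) = (O + n)*(n + 3*(-2)) = (O + n)*(n - 6) = (O + n)*(-6 + n) = (-6 + n)*(O + n))
b(L, A) = 40 + L - 10*A (b(L, A) = L + ((-4)**2 - 6*A - 6*(-4) + A*(-4)) = L + (16 - 6*A + 24 - 4*A) = L + (40 - 10*A) = 40 + L - 10*A)
532997 + b(43, F(3)) = 532997 + (40 + 43 - 20*3) = 532997 + (40 + 43 - 10*6) = 532997 + (40 + 43 - 60) = 532997 + 23 = 533020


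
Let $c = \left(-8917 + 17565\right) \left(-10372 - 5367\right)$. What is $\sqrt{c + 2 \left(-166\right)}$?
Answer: $2 i \sqrt{34027801} \approx 11667.0 i$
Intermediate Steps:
$c = -136110872$ ($c = 8648 \left(-15739\right) = -136110872$)
$\sqrt{c + 2 \left(-166\right)} = \sqrt{-136110872 + 2 \left(-166\right)} = \sqrt{-136110872 - 332} = \sqrt{-136111204} = 2 i \sqrt{34027801}$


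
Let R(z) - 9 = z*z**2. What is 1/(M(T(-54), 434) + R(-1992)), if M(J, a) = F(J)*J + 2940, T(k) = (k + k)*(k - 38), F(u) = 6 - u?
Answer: -1/8003045019 ≈ -1.2495e-10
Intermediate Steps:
T(k) = 2*k*(-38 + k) (T(k) = (2*k)*(-38 + k) = 2*k*(-38 + k))
R(z) = 9 + z**3 (R(z) = 9 + z*z**2 = 9 + z**3)
M(J, a) = 2940 + J*(6 - J) (M(J, a) = (6 - J)*J + 2940 = J*(6 - J) + 2940 = 2940 + J*(6 - J))
1/(M(T(-54), 434) + R(-1992)) = 1/((2940 - 2*(-54)*(-38 - 54)*(-6 + 2*(-54)*(-38 - 54))) + (9 + (-1992)**3)) = 1/((2940 - 2*(-54)*(-92)*(-6 + 2*(-54)*(-92))) + (9 - 7904383488)) = 1/((2940 - 1*9936*(-6 + 9936)) - 7904383479) = 1/((2940 - 1*9936*9930) - 7904383479) = 1/((2940 - 98664480) - 7904383479) = 1/(-98661540 - 7904383479) = 1/(-8003045019) = -1/8003045019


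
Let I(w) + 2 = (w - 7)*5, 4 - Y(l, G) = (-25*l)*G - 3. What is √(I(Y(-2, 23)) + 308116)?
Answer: 6*√8399 ≈ 549.88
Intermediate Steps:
Y(l, G) = 7 + 25*G*l (Y(l, G) = 4 - ((-25*l)*G - 3) = 4 - (-25*G*l - 3) = 4 - (-3 - 25*G*l) = 4 + (3 + 25*G*l) = 7 + 25*G*l)
I(w) = -37 + 5*w (I(w) = -2 + (w - 7)*5 = -2 + (-7 + w)*5 = -2 + (-35 + 5*w) = -37 + 5*w)
√(I(Y(-2, 23)) + 308116) = √((-37 + 5*(7 + 25*23*(-2))) + 308116) = √((-37 + 5*(7 - 1150)) + 308116) = √((-37 + 5*(-1143)) + 308116) = √((-37 - 5715) + 308116) = √(-5752 + 308116) = √302364 = 6*√8399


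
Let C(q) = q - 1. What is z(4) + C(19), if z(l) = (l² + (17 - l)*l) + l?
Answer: 90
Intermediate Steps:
C(q) = -1 + q
z(l) = l + l² + l*(17 - l) (z(l) = (l² + l*(17 - l)) + l = l + l² + l*(17 - l))
z(4) + C(19) = 18*4 + (-1 + 19) = 72 + 18 = 90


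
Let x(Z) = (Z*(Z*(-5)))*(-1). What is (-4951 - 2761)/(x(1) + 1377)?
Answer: -3856/691 ≈ -5.5803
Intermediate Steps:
x(Z) = 5*Z**2 (x(Z) = (Z*(-5*Z))*(-1) = -5*Z**2*(-1) = 5*Z**2)
(-4951 - 2761)/(x(1) + 1377) = (-4951 - 2761)/(5*1**2 + 1377) = -7712/(5*1 + 1377) = -7712/(5 + 1377) = -7712/1382 = -7712*1/1382 = -3856/691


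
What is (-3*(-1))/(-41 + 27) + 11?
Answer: 151/14 ≈ 10.786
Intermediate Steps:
(-3*(-1))/(-41 + 27) + 11 = 3/(-14) + 11 = -1/14*3 + 11 = -3/14 + 11 = 151/14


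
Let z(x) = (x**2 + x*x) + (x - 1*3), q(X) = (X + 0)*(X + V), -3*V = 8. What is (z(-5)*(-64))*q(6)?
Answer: -53760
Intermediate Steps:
V = -8/3 (V = -1/3*8 = -8/3 ≈ -2.6667)
q(X) = X*(-8/3 + X) (q(X) = (X + 0)*(X - 8/3) = X*(-8/3 + X))
z(x) = -3 + x + 2*x**2 (z(x) = (x**2 + x**2) + (x - 3) = 2*x**2 + (-3 + x) = -3 + x + 2*x**2)
(z(-5)*(-64))*q(6) = ((-3 - 5 + 2*(-5)**2)*(-64))*((1/3)*6*(-8 + 3*6)) = ((-3 - 5 + 2*25)*(-64))*((1/3)*6*(-8 + 18)) = ((-3 - 5 + 50)*(-64))*((1/3)*6*10) = (42*(-64))*20 = -2688*20 = -53760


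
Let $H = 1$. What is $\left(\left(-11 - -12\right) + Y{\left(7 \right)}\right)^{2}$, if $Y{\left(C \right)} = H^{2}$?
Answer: $4$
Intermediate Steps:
$Y{\left(C \right)} = 1$ ($Y{\left(C \right)} = 1^{2} = 1$)
$\left(\left(-11 - -12\right) + Y{\left(7 \right)}\right)^{2} = \left(\left(-11 - -12\right) + 1\right)^{2} = \left(\left(-11 + 12\right) + 1\right)^{2} = \left(1 + 1\right)^{2} = 2^{2} = 4$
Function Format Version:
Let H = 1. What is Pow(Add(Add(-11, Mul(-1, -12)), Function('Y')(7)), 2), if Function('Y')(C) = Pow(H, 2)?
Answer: 4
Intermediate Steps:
Function('Y')(C) = 1 (Function('Y')(C) = Pow(1, 2) = 1)
Pow(Add(Add(-11, Mul(-1, -12)), Function('Y')(7)), 2) = Pow(Add(Add(-11, Mul(-1, -12)), 1), 2) = Pow(Add(Add(-11, 12), 1), 2) = Pow(Add(1, 1), 2) = Pow(2, 2) = 4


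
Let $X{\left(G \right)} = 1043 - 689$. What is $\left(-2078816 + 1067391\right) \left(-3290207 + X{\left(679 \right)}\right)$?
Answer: $3327439570525$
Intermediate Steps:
$X{\left(G \right)} = 354$ ($X{\left(G \right)} = 1043 - 689 = 354$)
$\left(-2078816 + 1067391\right) \left(-3290207 + X{\left(679 \right)}\right) = \left(-2078816 + 1067391\right) \left(-3290207 + 354\right) = \left(-1011425\right) \left(-3289853\right) = 3327439570525$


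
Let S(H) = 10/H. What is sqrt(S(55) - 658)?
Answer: 6*I*sqrt(2211)/11 ≈ 25.648*I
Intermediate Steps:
sqrt(S(55) - 658) = sqrt(10/55 - 658) = sqrt(10*(1/55) - 658) = sqrt(2/11 - 658) = sqrt(-7236/11) = 6*I*sqrt(2211)/11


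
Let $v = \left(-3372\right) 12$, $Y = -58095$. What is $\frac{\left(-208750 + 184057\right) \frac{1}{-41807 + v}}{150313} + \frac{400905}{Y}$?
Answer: $- \frac{110172233053444}{15965023462493} \approx -6.9008$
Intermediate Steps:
$v = -40464$
$\frac{\left(-208750 + 184057\right) \frac{1}{-41807 + v}}{150313} + \frac{400905}{Y} = \frac{\left(-208750 + 184057\right) \frac{1}{-41807 - 40464}}{150313} + \frac{400905}{-58095} = - \frac{24693}{-82271} \cdot \frac{1}{150313} + 400905 \left(- \frac{1}{58095}\right) = \left(-24693\right) \left(- \frac{1}{82271}\right) \frac{1}{150313} - \frac{8909}{1291} = \frac{24693}{82271} \cdot \frac{1}{150313} - \frac{8909}{1291} = \frac{24693}{12366400823} - \frac{8909}{1291} = - \frac{110172233053444}{15965023462493}$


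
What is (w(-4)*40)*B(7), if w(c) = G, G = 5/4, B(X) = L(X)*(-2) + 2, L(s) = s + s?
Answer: -1300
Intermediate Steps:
L(s) = 2*s
B(X) = 2 - 4*X (B(X) = (2*X)*(-2) + 2 = -4*X + 2 = 2 - 4*X)
G = 5/4 (G = 5*(¼) = 5/4 ≈ 1.2500)
w(c) = 5/4
(w(-4)*40)*B(7) = ((5/4)*40)*(2 - 4*7) = 50*(2 - 28) = 50*(-26) = -1300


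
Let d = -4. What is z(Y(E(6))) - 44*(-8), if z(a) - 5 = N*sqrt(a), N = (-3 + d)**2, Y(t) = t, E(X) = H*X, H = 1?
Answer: 357 + 49*sqrt(6) ≈ 477.02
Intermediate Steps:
E(X) = X (E(X) = 1*X = X)
N = 49 (N = (-3 - 4)**2 = (-7)**2 = 49)
z(a) = 5 + 49*sqrt(a)
z(Y(E(6))) - 44*(-8) = (5 + 49*sqrt(6)) - 44*(-8) = (5 + 49*sqrt(6)) + 352 = 357 + 49*sqrt(6)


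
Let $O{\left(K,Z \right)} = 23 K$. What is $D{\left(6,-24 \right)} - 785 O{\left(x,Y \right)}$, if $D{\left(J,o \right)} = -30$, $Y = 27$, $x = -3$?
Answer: $54135$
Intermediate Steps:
$D{\left(6,-24 \right)} - 785 O{\left(x,Y \right)} = -30 - 785 \cdot 23 \left(-3\right) = -30 - -54165 = -30 + 54165 = 54135$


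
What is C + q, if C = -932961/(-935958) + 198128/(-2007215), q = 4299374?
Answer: 384623908068108751/89460425570 ≈ 4.2994e+6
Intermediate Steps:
C = 80343515571/89460425570 (C = -932961*(-1/935958) + 198128*(-1/2007215) = 310987/311986 - 28304/286745 = 80343515571/89460425570 ≈ 0.89809)
C + q = 80343515571/89460425570 + 4299374 = 384623908068108751/89460425570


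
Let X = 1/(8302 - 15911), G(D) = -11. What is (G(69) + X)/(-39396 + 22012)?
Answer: 20925/33068714 ≈ 0.00063277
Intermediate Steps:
X = -1/7609 (X = 1/(-7609) = -1/7609 ≈ -0.00013142)
(G(69) + X)/(-39396 + 22012) = (-11 - 1/7609)/(-39396 + 22012) = -83700/7609/(-17384) = -83700/7609*(-1/17384) = 20925/33068714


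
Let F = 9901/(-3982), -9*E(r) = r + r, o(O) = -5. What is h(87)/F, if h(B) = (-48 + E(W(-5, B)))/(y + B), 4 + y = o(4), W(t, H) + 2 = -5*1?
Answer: 832238/3475251 ≈ 0.23948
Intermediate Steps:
W(t, H) = -7 (W(t, H) = -2 - 5*1 = -2 - 5 = -7)
E(r) = -2*r/9 (E(r) = -(r + r)/9 = -2*r/9)
y = -9 (y = -4 - 5 = -9)
F = -9901/3982 (F = 9901*(-1/3982) = -9901/3982 ≈ -2.4864)
h(B) = -418/(9*(-9 + B)) (h(B) = (-48 - 2/9*(-7))/(-9 + B) = (-48 + 14/9)/(-9 + B) = -418/(9*(-9 + B)))
h(87)/F = (-418/(-81 + 9*87))/(-9901/3982) = -418/(-81 + 783)*(-3982/9901) = -418/702*(-3982/9901) = -418*1/702*(-3982/9901) = -209/351*(-3982/9901) = 832238/3475251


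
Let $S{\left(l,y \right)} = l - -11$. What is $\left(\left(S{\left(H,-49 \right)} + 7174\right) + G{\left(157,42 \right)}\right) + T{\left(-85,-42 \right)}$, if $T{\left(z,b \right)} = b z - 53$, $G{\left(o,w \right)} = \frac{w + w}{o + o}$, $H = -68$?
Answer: $\frac{1669580}{157} \approx 10634.0$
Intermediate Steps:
$G{\left(o,w \right)} = \frac{w}{o}$ ($G{\left(o,w \right)} = \frac{2 w}{2 o} = 2 w \frac{1}{2 o} = \frac{w}{o}$)
$S{\left(l,y \right)} = 11 + l$ ($S{\left(l,y \right)} = l + 11 = 11 + l$)
$T{\left(z,b \right)} = -53 + b z$
$\left(\left(S{\left(H,-49 \right)} + 7174\right) + G{\left(157,42 \right)}\right) + T{\left(-85,-42 \right)} = \left(\left(\left(11 - 68\right) + 7174\right) + \frac{42}{157}\right) - -3517 = \left(\left(-57 + 7174\right) + 42 \cdot \frac{1}{157}\right) + \left(-53 + 3570\right) = \left(7117 + \frac{42}{157}\right) + 3517 = \frac{1117411}{157} + 3517 = \frac{1669580}{157}$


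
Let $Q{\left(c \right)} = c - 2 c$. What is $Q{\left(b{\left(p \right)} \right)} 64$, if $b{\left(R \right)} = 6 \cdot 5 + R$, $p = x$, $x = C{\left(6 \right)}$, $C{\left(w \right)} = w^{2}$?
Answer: $-4224$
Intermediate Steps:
$x = 36$ ($x = 6^{2} = 36$)
$p = 36$
$b{\left(R \right)} = 30 + R$
$Q{\left(c \right)} = - c$
$Q{\left(b{\left(p \right)} \right)} 64 = - (30 + 36) 64 = \left(-1\right) 66 \cdot 64 = \left(-66\right) 64 = -4224$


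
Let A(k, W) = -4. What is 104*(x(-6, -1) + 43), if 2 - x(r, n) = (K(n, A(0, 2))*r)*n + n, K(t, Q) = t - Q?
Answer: 2912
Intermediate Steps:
x(r, n) = 2 - n - n*r*(4 + n) (x(r, n) = 2 - (((n - 1*(-4))*r)*n + n) = 2 - (((n + 4)*r)*n + n) = 2 - (((4 + n)*r)*n + n) = 2 - ((r*(4 + n))*n + n) = 2 - (n*r*(4 + n) + n) = 2 - (n + n*r*(4 + n)) = 2 + (-n - n*r*(4 + n)) = 2 - n - n*r*(4 + n))
104*(x(-6, -1) + 43) = 104*((2 - 1*(-1) - 1*(-1)*(-6)*(4 - 1)) + 43) = 104*((2 + 1 - 1*(-1)*(-6)*3) + 43) = 104*((2 + 1 - 18) + 43) = 104*(-15 + 43) = 104*28 = 2912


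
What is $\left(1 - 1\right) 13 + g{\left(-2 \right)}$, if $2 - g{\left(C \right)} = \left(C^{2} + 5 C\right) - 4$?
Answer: $12$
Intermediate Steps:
$g{\left(C \right)} = 6 - C^{2} - 5 C$ ($g{\left(C \right)} = 2 - \left(\left(C^{2} + 5 C\right) - 4\right) = 2 - \left(-4 + C^{2} + 5 C\right) = 6 - C^{2} - 5 C$)
$\left(1 - 1\right) 13 + g{\left(-2 \right)} = \left(1 - 1\right) 13 - -12 = \left(1 - 1\right) 13 + \left(6 - 4 + 10\right) = 0 \cdot 13 + \left(6 - 4 + 10\right) = 0 + 12 = 12$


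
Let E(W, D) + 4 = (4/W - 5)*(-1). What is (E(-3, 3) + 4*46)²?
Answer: 312481/9 ≈ 34720.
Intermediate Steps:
E(W, D) = 1 - 4/W (E(W, D) = -4 + (4/W - 5)*(-1) = -4 + (-5 + 4/W)*(-1) = -4 + (5 - 4/W) = 1 - 4/W)
(E(-3, 3) + 4*46)² = ((-4 - 3)/(-3) + 4*46)² = (-⅓*(-7) + 184)² = (7/3 + 184)² = (559/3)² = 312481/9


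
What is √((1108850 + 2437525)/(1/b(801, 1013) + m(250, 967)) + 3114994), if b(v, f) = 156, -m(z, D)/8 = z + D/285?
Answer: √312200452482635924614/10014059 ≈ 1764.4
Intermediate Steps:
m(z, D) = -8*z - 8*D/285 (m(z, D) = -8*(z + D/285) = -8*z - 8*D/285)
√((1108850 + 2437525)/(1/b(801, 1013) + m(250, 967)) + 3114994) = √((1108850 + 2437525)/(1/156 + (-8*250 - 8/285*967)) + 3114994) = √(3546375/(1/156 + (-2000 - 7736/285)) + 3114994) = √(3546375/(1/156 - 577736/285) + 3114994) = √(3546375/(-10014059/4940) + 3114994) = √(3546375*(-4940/10014059) + 3114994) = √(-17519092500/10014059 + 3114994) = √(31176214608146/10014059) = √312200452482635924614/10014059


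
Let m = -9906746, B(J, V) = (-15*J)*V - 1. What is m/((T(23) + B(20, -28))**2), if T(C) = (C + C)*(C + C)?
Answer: -9906746/110565225 ≈ -0.089601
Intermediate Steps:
B(J, V) = -1 - 15*J*V (B(J, V) = -15*J*V - 1 = -1 - 15*J*V)
T(C) = 4*C**2 (T(C) = (2*C)*(2*C) = 4*C**2)
m/((T(23) + B(20, -28))**2) = -9906746/(4*23**2 + (-1 - 15*20*(-28)))**2 = -9906746/(4*529 + (-1 + 8400))**2 = -9906746/(2116 + 8399)**2 = -9906746/(10515**2) = -9906746/110565225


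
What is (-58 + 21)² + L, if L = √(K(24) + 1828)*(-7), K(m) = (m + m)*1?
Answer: 1369 - 14*√469 ≈ 1065.8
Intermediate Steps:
K(m) = 2*m (K(m) = (2*m)*1 = 2*m)
L = -14*√469 (L = √(2*24 + 1828)*(-7) = √(48 + 1828)*(-7) = √1876*(-7) = (2*√469)*(-7) = -14*√469 ≈ -303.19)
(-58 + 21)² + L = (-58 + 21)² - 14*√469 = (-37)² - 14*√469 = 1369 - 14*√469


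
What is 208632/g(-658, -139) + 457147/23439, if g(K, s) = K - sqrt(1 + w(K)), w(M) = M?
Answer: -3019474005497/10163642619 + 625896*I*sqrt(73)/433621 ≈ -297.09 + 12.333*I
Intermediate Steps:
g(K, s) = K - sqrt(1 + K)
208632/g(-658, -139) + 457147/23439 = 208632/(-658 - sqrt(1 - 658)) + 457147/23439 = 208632/(-658 - sqrt(-657)) + 457147*(1/23439) = 208632/(-658 - 3*I*sqrt(73)) + 457147/23439 = 457147/23439 + 208632/(-658 - 3*I*sqrt(73))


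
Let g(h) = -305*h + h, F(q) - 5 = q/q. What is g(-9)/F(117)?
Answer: 456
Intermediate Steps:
F(q) = 6 (F(q) = 5 + q/q = 5 + 1 = 6)
g(h) = -304*h
g(-9)/F(117) = -304*(-9)/6 = 2736*(1/6) = 456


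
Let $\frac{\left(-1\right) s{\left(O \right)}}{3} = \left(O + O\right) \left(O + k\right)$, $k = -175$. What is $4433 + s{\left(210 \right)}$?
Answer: $-39667$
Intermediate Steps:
$s{\left(O \right)} = - 6 O \left(-175 + O\right)$ ($s{\left(O \right)} = - 3 \left(O + O\right) \left(O - 175\right) = - 3 \cdot 2 O \left(-175 + O\right) = - 6 O \left(-175 + O\right)$)
$4433 + s{\left(210 \right)} = 4433 + 6 \cdot 210 \left(175 - 210\right) = 4433 + 6 \cdot 210 \left(-35\right) = 4433 - 44100 = -39667$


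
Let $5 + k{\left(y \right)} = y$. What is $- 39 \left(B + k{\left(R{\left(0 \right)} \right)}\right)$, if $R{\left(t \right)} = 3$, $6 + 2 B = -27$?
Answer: $\frac{1443}{2} \approx 721.5$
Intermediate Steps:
$B = - \frac{33}{2}$ ($B = -3 + \frac{1}{2} \left(-27\right) = -3 - \frac{27}{2} = - \frac{33}{2} \approx -16.5$)
$k{\left(y \right)} = -5 + y$
$- 39 \left(B + k{\left(R{\left(0 \right)} \right)}\right) = - 39 \left(- \frac{33}{2} + \left(-5 + 3\right)\right) = - 39 \left(- \frac{33}{2} - 2\right) = \left(-39\right) \left(- \frac{37}{2}\right) = \frac{1443}{2}$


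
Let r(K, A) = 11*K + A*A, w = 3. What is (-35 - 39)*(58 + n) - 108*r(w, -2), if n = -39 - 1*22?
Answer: -3774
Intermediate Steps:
n = -61 (n = -39 - 22 = -61)
r(K, A) = A² + 11*K (r(K, A) = 11*K + A² = A² + 11*K)
(-35 - 39)*(58 + n) - 108*r(w, -2) = (-35 - 39)*(58 - 61) - 108*((-2)² + 11*3) = -74*(-3) - 108*(4 + 33) = 222 - 108*37 = 222 - 3996 = -3774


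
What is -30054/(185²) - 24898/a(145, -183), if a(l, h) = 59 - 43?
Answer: -426307457/273800 ≈ -1557.0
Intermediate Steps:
a(l, h) = 16
-30054/(185²) - 24898/a(145, -183) = -30054/(185²) - 24898/16 = -30054/34225 - 24898*1/16 = -30054*1/34225 - 12449/8 = -30054/34225 - 12449/8 = -426307457/273800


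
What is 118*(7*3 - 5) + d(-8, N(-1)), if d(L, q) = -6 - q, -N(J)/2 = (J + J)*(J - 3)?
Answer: 1898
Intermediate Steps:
N(J) = -4*J*(-3 + J) (N(J) = -2*(J + J)*(J - 3) = -2*2*J*(-3 + J) = -4*J*(-3 + J))
118*(7*3 - 5) + d(-8, N(-1)) = 118*(7*3 - 5) + (-6 - 4*(-1)*(3 - 1*(-1))) = 118*(21 - 5) + (-6 - 4*(-1)*(3 + 1)) = 118*16 + (-6 - 4*(-1)*4) = 1888 + (-6 - 1*(-16)) = 1888 + (-6 + 16) = 1888 + 10 = 1898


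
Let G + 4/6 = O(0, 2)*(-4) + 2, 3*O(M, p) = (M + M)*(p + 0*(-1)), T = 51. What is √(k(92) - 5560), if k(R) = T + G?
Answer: I*√49569/3 ≈ 74.214*I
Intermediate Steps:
O(M, p) = 2*M*p/3 (O(M, p) = ((M + M)*(p + 0*(-1)))/3 = ((2*M)*(p + 0))/3 = ((2*M)*p)/3 = (2*M*p)/3 = 2*M*p/3)
G = 4/3 (G = -⅔ + (((⅔)*0*2)*(-4) + 2) = -⅔ + (0*(-4) + 2) = -⅔ + (0 + 2) = -⅔ + 2 = 4/3 ≈ 1.3333)
k(R) = 157/3 (k(R) = 51 + 4/3 = 157/3)
√(k(92) - 5560) = √(157/3 - 5560) = √(-16523/3) = I*√49569/3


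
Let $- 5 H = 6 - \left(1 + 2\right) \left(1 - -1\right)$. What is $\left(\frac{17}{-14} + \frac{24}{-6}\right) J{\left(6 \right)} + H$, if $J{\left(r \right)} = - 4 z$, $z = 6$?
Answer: $\frac{876}{7} \approx 125.14$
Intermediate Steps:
$J{\left(r \right)} = -24$ ($J{\left(r \right)} = \left(-4\right) 6 = -24$)
$H = 0$ ($H = - \frac{6 - \left(1 + 2\right) \left(1 - -1\right)}{5} = - \frac{6 - 3 \left(1 + 1\right)}{5} = - \frac{6 - 3 \cdot 2}{5} = - \frac{6 - 6}{5} = \left(- \frac{1}{5}\right) 0 = 0$)
$\left(\frac{17}{-14} + \frac{24}{-6}\right) J{\left(6 \right)} + H = \left(\frac{17}{-14} + \frac{24}{-6}\right) \left(-24\right) + 0 = \left(17 \left(- \frac{1}{14}\right) + 24 \left(- \frac{1}{6}\right)\right) \left(-24\right) + 0 = \left(- \frac{17}{14} - 4\right) \left(-24\right) + 0 = \left(- \frac{73}{14}\right) \left(-24\right) + 0 = \frac{876}{7} + 0 = \frac{876}{7}$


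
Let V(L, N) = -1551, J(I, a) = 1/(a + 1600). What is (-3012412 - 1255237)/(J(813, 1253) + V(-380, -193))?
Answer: 12175602597/4425002 ≈ 2751.5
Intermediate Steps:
J(I, a) = 1/(1600 + a)
(-3012412 - 1255237)/(J(813, 1253) + V(-380, -193)) = (-3012412 - 1255237)/(1/(1600 + 1253) - 1551) = -4267649/(1/2853 - 1551) = -4267649/(-4425002/2853) = -4267649*(-2853/4425002) = 12175602597/4425002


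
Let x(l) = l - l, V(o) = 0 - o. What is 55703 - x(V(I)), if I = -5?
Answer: 55703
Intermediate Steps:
V(o) = -o
x(l) = 0
55703 - x(V(I)) = 55703 - 1*0 = 55703 + 0 = 55703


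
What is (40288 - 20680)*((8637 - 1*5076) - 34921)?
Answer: -614906880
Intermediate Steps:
(40288 - 20680)*((8637 - 1*5076) - 34921) = 19608*((8637 - 5076) - 34921) = 19608*(3561 - 34921) = 19608*(-31360) = -614906880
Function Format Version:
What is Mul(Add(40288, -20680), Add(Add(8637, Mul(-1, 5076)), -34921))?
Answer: -614906880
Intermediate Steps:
Mul(Add(40288, -20680), Add(Add(8637, Mul(-1, 5076)), -34921)) = Mul(19608, Add(Add(8637, -5076), -34921)) = Mul(19608, Add(3561, -34921)) = Mul(19608, -31360) = -614906880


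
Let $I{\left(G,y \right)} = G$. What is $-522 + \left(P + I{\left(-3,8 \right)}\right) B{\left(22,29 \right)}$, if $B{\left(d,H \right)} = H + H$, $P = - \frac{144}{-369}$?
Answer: $- \frac{27608}{41} \approx -673.37$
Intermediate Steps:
$P = \frac{16}{41}$ ($P = \left(-144\right) \left(- \frac{1}{369}\right) = \frac{16}{41} \approx 0.39024$)
$B{\left(d,H \right)} = 2 H$
$-522 + \left(P + I{\left(-3,8 \right)}\right) B{\left(22,29 \right)} = -522 + \left(\frac{16}{41} - 3\right) 2 \cdot 29 = -522 - \frac{6206}{41} = - \frac{27608}{41}$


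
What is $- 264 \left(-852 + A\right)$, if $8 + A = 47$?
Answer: $214632$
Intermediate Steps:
$A = 39$ ($A = -8 + 47 = 39$)
$- 264 \left(-852 + A\right) = - 264 \left(-852 + 39\right) = \left(-264\right) \left(-813\right) = 214632$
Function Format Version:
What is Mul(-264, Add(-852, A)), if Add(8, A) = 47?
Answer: 214632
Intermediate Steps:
A = 39 (A = Add(-8, 47) = 39)
Mul(-264, Add(-852, A)) = Mul(-264, Add(-852, 39)) = Mul(-264, -813) = 214632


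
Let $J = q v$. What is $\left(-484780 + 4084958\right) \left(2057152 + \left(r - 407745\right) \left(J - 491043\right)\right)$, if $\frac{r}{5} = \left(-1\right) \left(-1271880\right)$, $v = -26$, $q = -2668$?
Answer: $-9035230153750365194$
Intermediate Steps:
$r = 6359400$ ($r = 5 \left(\left(-1\right) \left(-1271880\right)\right) = 5 \cdot 1271880 = 6359400$)
$J = 69368$ ($J = \left(-2668\right) \left(-26\right) = 69368$)
$\left(-484780 + 4084958\right) \left(2057152 + \left(r - 407745\right) \left(J - 491043\right)\right) = \left(-484780 + 4084958\right) \left(2057152 + \left(6359400 - 407745\right) \left(69368 - 491043\right)\right) = 3600178 \left(2057152 + 5951655 \left(-421675\right)\right) = 3600178 \left(2057152 - 2509664122125\right) = 3600178 \left(-2509662064973\right) = -9035230153750365194$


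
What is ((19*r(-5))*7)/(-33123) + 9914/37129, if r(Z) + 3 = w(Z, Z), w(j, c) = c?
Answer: 367886678/1229823867 ≈ 0.29914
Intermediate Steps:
r(Z) = -3 + Z
((19*r(-5))*7)/(-33123) + 9914/37129 = ((19*(-3 - 5))*7)/(-33123) + 9914/37129 = ((19*(-8))*7)*(-1/33123) + 9914*(1/37129) = -152*7*(-1/33123) + 9914/37129 = -1064*(-1/33123) + 9914/37129 = 1064/33123 + 9914/37129 = 367886678/1229823867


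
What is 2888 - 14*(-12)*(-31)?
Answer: -2320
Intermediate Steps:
2888 - 14*(-12)*(-31) = 2888 + 168*(-31) = 2888 - 5208 = -2320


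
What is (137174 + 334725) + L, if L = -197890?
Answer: 274009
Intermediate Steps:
(137174 + 334725) + L = (137174 + 334725) - 197890 = 471899 - 197890 = 274009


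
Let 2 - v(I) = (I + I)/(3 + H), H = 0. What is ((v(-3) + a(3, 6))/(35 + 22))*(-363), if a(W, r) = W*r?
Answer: -2662/19 ≈ -140.11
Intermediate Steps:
v(I) = 2 - 2*I/3 (v(I) = 2 - (I + I)/(3 + 0) = 2 - 2*I/3)
((v(-3) + a(3, 6))/(35 + 22))*(-363) = (((2 - ⅔*(-3)) + 3*6)/(35 + 22))*(-363) = (((2 + 2) + 18)/57)*(-363) = ((4 + 18)*(1/57))*(-363) = (22*(1/57))*(-363) = (22/57)*(-363) = -2662/19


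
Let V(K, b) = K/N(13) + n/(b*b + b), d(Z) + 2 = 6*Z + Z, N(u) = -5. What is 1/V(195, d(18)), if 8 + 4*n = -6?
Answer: -31000/1209007 ≈ -0.025641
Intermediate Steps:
n = -7/2 (n = -2 + (1/4)*(-6) = -2 - 3/2 = -7/2 ≈ -3.5000)
d(Z) = -2 + 7*Z (d(Z) = -2 + (6*Z + Z) = -2 + 7*Z)
V(K, b) = -7/(2*(b + b**2)) - K/5 (V(K, b) = K/(-5) - 7/(2*(b*b + b)) = K*(-1/5) - 7/(2*(b**2 + b)) = -K/5 - 7/(2*(b + b**2)) = -7/(2*(b + b**2)) - K/5)
1/V(195, d(18)) = 1/((-35 - 2*195*(-2 + 7*18) - 2*195*(-2 + 7*18)**2)/(10*(-2 + 7*18)*(1 + (-2 + 7*18)))) = 1/((-35 - 2*195*(-2 + 126) - 2*195*(-2 + 126)**2)/(10*(-2 + 126)*(1 + (-2 + 126)))) = 1/((1/10)*(-35 - 2*195*124 - 2*195*124**2)/(124*(1 + 124))) = 1/((1/10)*(1/124)*(-35 - 48360 - 2*195*15376)/125) = 1/((1/10)*(1/124)*(1/125)*(-35 - 48360 - 5996640)) = 1/((1/10)*(1/124)*(1/125)*(-6045035)) = 1/(-1209007/31000) = -31000/1209007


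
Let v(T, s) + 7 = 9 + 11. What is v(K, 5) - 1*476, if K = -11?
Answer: -463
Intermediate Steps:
v(T, s) = 13 (v(T, s) = -7 + (9 + 11) = -7 + 20 = 13)
v(K, 5) - 1*476 = 13 - 1*476 = 13 - 476 = -463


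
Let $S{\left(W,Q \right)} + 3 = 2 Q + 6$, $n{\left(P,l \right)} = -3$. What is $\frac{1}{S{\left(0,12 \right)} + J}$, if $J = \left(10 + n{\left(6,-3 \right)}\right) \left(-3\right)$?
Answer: $\frac{1}{6} \approx 0.16667$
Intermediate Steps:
$S{\left(W,Q \right)} = 3 + 2 Q$ ($S{\left(W,Q \right)} = -3 + \left(2 Q + 6\right) = -3 + \left(6 + 2 Q\right) = 3 + 2 Q$)
$J = -21$ ($J = \left(10 - 3\right) \left(-3\right) = 7 \left(-3\right) = -21$)
$\frac{1}{S{\left(0,12 \right)} + J} = \frac{1}{\left(3 + 2 \cdot 12\right) - 21} = \frac{1}{\left(3 + 24\right) - 21} = \frac{1}{27 - 21} = \frac{1}{6}$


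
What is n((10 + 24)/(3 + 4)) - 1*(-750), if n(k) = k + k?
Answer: 5318/7 ≈ 759.71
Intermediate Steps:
n(k) = 2*k
n((10 + 24)/(3 + 4)) - 1*(-750) = 2*((10 + 24)/(3 + 4)) - 1*(-750) = 2*(34/7) + 750 = 68/7 + 750 = 5318/7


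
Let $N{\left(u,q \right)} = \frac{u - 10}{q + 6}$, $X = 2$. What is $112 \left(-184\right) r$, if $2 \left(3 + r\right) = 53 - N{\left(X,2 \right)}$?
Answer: $-494592$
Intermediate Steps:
$N{\left(u,q \right)} = \frac{-10 + u}{6 + q}$
$r = 24$ ($r = -3 + \frac{53 - \frac{-10 + 2}{6 + 2}}{2} = -3 + \frac{53 - \frac{1}{8} \left(-8\right)}{2} = -3 + \frac{53 - -1}{2} = -3 + \frac{53 + 1}{2} = -3 + \frac{1}{2} \cdot 54 = -3 + 27 = 24$)
$112 \left(-184\right) r = 112 \left(-184\right) 24 = \left(-20608\right) 24 = -494592$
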